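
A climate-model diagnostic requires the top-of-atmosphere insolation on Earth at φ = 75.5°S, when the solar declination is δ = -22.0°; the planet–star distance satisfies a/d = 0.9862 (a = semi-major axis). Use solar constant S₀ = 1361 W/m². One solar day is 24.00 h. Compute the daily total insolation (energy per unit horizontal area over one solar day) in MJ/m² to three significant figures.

41.5 MJ/m²

cos H₀ = −tan(-75.5°) tan(-22.000°) = -1.5623 ≤ −1 ⇒ polar day, H₀ = π.
Bracket: H₀ sin φ sin δ + cos φ cos δ sin H₀ = 3.1416×-0.96815×-0.37461 + 0.25038×0.92718×0.00000 = 1.139391 + 0.000000 = 1.139391.
Inverse-square distance factor (a/d)² = 0.9862² = 0.972590.
Q̄ = (S₀/π) × 0.972590 × [bracket] = (1361/π) × 0.972590 × 1.139391 = 480.08 W/m².
Daily total = Q̄ × 24.00 h × 3600 s/h = 480.08 × 24.00 × 3600 / 10⁶ = 41.48 MJ/m².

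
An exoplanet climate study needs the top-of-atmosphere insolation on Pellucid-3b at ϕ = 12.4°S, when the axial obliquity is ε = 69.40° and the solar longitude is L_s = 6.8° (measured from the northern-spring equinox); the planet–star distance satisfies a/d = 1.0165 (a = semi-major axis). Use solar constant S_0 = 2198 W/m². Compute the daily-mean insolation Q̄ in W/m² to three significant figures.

Solar declination: sin δ = sin ε · sin L_s = sin 69.40° × sin 6.8° = 0.11083, so δ = +6.363°.
cos h₀ = −tan(-12.4°) tan(+6.363°) = 0.0245, h₀ = 1.5463 rad.
Bracket: h₀ sin ϕ sin δ + cos ϕ cos δ sin h₀ = 1.5463×-0.21474×0.11083 + 0.97667×0.99384×0.99970 = -0.036801 + 0.970363 = 0.933562.
Inverse-square distance factor (a/d)² = 1.0165² = 1.033272.
Q̄ = (S_0/π) × 1.033272 × [bracket] = (2198/π) × 1.033272 × 0.933562 = 674.9 W/m².

Q̄ ≈ 675 W/m²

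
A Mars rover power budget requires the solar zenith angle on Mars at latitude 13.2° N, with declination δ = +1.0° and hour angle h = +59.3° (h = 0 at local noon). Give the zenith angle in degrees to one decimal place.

cos θ_z = sin ϕ sin δ + cos ϕ cos δ cos h = 0.003985 + 0.496978 = 0.500963.
θ_z = arccos(0.500963) = 59.9°.

θ_z = 59.9°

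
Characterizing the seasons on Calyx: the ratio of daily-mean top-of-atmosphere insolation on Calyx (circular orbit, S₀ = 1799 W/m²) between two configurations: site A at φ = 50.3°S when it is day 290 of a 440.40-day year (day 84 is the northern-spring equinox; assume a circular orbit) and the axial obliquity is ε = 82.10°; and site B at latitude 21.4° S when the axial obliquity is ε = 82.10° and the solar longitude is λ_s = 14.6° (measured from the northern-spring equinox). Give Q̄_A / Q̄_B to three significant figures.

Q̄_A / Q̄_B ≈ 0.529

— Configuration A (φ=-50.3°):
Solar longitude: λ_s = 360° × (290 − 84)/440.40 = 168.392°.
sin δ = sin 82.10° × sin 168.392° = 0.19930, so δ = +11.496°.
cos H₀ = −tan(-50.3°) tan(+11.496°) = 0.2450, H₀ = 1.3233 rad.
Bracket: H₀ sin φ sin δ + cos φ cos δ sin H₀ = 1.3233×-0.76940×0.19930 + 0.63877×0.97994×0.96953 = -0.202917 + 0.606883 = 0.403966.
Q̄ = (S₀/π) × [bracket] = (1799/π) × 0.403966 = 231.33 W/m².
— Configuration B (φ=-21.4°):
Solar declination: sin δ = sin ε · sin λ_s = sin 82.10° × sin 14.6° = 0.24968, so δ = +14.458°.
cos H₀ = −tan(-21.4°) tan(+14.458°) = 0.1010, H₀ = 1.4696 rad.
Bracket: H₀ sin φ sin δ + cos φ cos δ sin H₀ = 1.4696×-0.36488×0.24968 + 0.93106×0.96833×0.99488 = -0.133885 + 0.896957 = 0.763072.
Q̄ = (S₀/π) × [bracket] = (1799/π) × 0.763072 = 436.97 W/m².
Ratio Q̄_A / Q̄_B = 231.33 / 436.97 = 0.5294.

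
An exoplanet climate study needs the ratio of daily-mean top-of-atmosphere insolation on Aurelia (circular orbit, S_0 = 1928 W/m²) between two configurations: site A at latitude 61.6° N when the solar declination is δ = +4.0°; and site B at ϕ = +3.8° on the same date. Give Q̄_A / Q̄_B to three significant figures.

— Configuration A (ϕ=+61.6°):
cos h₀ = −tan(+61.6°) tan(+4.000°) = -0.1293, h₀ = 1.7005 rad.
Bracket: h₀ sin ϕ sin δ + cos ϕ cos δ sin h₀ = 1.7005×0.87965×0.06976 + 0.47562×0.99756×0.99160 = 0.104350 + 0.470474 = 0.574824.
Q̄ = (S_0/π) × [bracket] = (1928/π) × 0.574824 = 352.77 W/m².
— Configuration B (ϕ=+3.8°):
cos h₀ = −tan(+3.8°) tan(+4.000°) = -0.0046, h₀ = 1.5754 rad.
Bracket: h₀ sin ϕ sin δ + cos ϕ cos δ sin h₀ = 1.5754×0.06627×0.06976 + 0.99780×0.99756×0.99999 = 0.007283 + 0.995355 = 1.002638.
Q̄ = (S_0/π) × [bracket] = (1928/π) × 1.002638 = 615.32 W/m².
Ratio Q̄_A / Q̄_B = 352.77 / 615.32 = 0.5733.

Q̄_A / Q̄_B ≈ 0.573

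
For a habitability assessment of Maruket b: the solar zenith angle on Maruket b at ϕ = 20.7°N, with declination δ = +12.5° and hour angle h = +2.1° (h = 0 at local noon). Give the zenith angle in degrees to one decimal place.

cos θ_z = sin ϕ sin δ + cos ϕ cos δ cos h = 0.076506 + 0.912657 = 0.989163.
θ_z = arccos(0.989163) = 8.4°.

θ_z = 8.4°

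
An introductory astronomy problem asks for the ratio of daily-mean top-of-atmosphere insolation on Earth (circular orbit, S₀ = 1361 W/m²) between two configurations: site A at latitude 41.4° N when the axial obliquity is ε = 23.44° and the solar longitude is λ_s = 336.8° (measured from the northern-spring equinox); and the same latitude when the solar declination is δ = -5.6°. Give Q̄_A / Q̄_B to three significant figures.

— Configuration A (φ=+41.4°):
Solar declination: sin δ = sin ε · sin λ_s = sin 23.44° × sin 336.8° = -0.15671, so δ = -9.016°.
cos H₀ = −tan(+41.4°) tan(-9.016°) = 0.1399, H₀ = 1.4305 rad.
Bracket: H₀ sin φ sin δ + cos φ cos δ sin H₀ = 1.4305×0.66131×-0.15671 + 0.75011×0.98765×0.99017 = -0.148248 + 0.733564 = 0.585316.
Q̄ = (S₀/π) × [bracket] = (1361/π) × 0.585316 = 253.57 W/m².
— Configuration B (φ=+41.4°):
cos H₀ = −tan(+41.4°) tan(-5.600°) = 0.0864, H₀ = 1.4842 rad.
Bracket: H₀ sin φ sin δ + cos φ cos δ sin H₀ = 1.4842×0.66131×-0.09758 + 0.75011×0.99523×0.99626 = -0.095776 + 0.743740 = 0.647964.
Q̄ = (S₀/π) × [bracket] = (1361/π) × 0.647964 = 280.71 W/m².
Ratio Q̄_A / Q̄_B = 253.57 / 280.71 = 0.9033.

Q̄_A / Q̄_B ≈ 0.903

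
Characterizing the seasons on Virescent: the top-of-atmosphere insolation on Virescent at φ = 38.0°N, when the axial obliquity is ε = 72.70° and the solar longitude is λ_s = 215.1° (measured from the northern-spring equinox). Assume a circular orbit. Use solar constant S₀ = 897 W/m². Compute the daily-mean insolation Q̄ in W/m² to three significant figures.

Q̄ ≈ 61.8 W/m²

Solar declination: sin δ = sin ε · sin λ_s = sin 72.70° × sin 215.1° = -0.54899, so δ = -33.298°.
cos H₀ = −tan(+38.0°) tan(-33.298°) = 0.5132, H₀ = 1.0319 rad.
Bracket: H₀ sin φ sin δ + cos φ cos δ sin H₀ = 1.0319×0.61566×-0.54899 + 0.78801×0.83583×0.85829 = -0.348773 + 0.565306 = 0.216533.
Q̄ = (S₀/π) × [bracket] = (897/π) × 0.216533 = 61.83 W/m².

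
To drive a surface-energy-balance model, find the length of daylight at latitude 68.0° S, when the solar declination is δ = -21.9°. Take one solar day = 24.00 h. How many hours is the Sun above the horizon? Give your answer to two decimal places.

23.23 h

cos H₀ = −tan φ · tan δ = −tan(-68.0°) × tan(-21.900°) = -0.9950, so H₀ = 3.0413 rad = 174.26°.
Daylight = 2H₀/(2π) × 24.00 h = (3.0413/π) × 24.00 = 23.23 h.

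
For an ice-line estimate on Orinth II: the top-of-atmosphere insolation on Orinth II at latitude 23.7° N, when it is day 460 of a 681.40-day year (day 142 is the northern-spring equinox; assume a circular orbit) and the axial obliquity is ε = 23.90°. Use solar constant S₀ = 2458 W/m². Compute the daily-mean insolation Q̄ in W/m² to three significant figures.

Solar longitude: λ_s = 360° × (460 − 142)/681.40 = 168.007°.
sin δ = sin 23.90° × sin 168.007° = 0.08418, so δ = +4.829°.
cos H₀ = −tan(+23.7°) tan(+4.829°) = -0.0371, H₀ = 1.6079 rad.
Bracket: H₀ sin φ sin δ + cos φ cos δ sin H₀ = 1.6079×0.40195×0.08418 + 0.91566×0.99645×0.99931 = 0.054405 + 0.911780 = 0.966185.
Q̄ = (S₀/π) × [bracket] = (2458/π) × 0.966185 = 755.9 W/m².

Q̄ ≈ 756 W/m²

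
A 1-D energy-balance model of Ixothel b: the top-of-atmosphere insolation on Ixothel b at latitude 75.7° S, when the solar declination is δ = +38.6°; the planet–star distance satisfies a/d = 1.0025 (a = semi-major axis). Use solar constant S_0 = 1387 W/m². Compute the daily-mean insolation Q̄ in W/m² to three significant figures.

Q̄ ≈ 0.00 W/m²

cos h₀ = −tan(-75.7°) tan(+38.600°) = 3.1318 ≥ 1 ⇒ polar night, h₀ = 0 and Q̄ = 0.
Inverse-square distance factor (a/d)² = 1.0025² = 1.005006.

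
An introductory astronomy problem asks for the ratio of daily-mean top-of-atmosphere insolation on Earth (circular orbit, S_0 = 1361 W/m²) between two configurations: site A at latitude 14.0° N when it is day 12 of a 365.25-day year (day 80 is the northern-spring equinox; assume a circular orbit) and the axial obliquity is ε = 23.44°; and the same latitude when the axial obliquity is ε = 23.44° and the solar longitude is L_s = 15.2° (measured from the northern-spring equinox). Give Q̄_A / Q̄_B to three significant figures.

Q̄_A / Q̄_B ≈ 0.764

— Configuration A (ϕ=+14.0°):
Solar longitude: L_s = 360° × (12 − 80)/365.25 = -67.023°, i.e. -67.023° + 360° = 292.977°.
sin δ = sin 23.44° × sin 292.977° = -0.36623, so δ = -21.483°.
cos h₀ = −tan(+14.0°) tan(-21.483°) = 0.0981, h₀ = 1.4725 rad.
Bracket: h₀ sin ϕ sin δ + cos ϕ cos δ sin h₀ = 1.4725×0.24192×-0.36623 + 0.97030×0.93053×0.99517 = -0.130461 + 0.898532 = 0.768071.
Q̄ = (S_0/π) × [bracket] = (1361/π) × 0.768071 = 332.74 W/m².
— Configuration B (ϕ=+14.0°):
Solar declination: sin δ = sin ε · sin L_s = sin 23.44° × sin 15.2° = 0.10430, so δ = +5.987°.
cos h₀ = −tan(+14.0°) tan(+5.987°) = -0.0261, h₀ = 1.5969 rad.
Bracket: h₀ sin ϕ sin δ + cos ϕ cos δ sin h₀ = 1.5969×0.24192×0.10430 + 0.97030×0.99455×0.99966 = 0.040293 + 0.964684 = 1.004977.
Q̄ = (S_0/π) × [bracket] = (1361/π) × 1.004977 = 435.38 W/m².
Ratio Q̄_A / Q̄_B = 332.74 / 435.38 = 0.7643.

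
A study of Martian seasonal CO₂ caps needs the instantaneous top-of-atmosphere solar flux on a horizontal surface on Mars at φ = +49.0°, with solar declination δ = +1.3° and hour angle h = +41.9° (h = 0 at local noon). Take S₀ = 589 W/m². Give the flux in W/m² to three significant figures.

cos θ_z = sin φ sin δ + cos φ cos δ cos h = 0.017122 + 0.488187 = 0.505309.
Flux = S₀ · cos θ_z = 589 × 0.505309 = 297.6 W/m².

298 W/m²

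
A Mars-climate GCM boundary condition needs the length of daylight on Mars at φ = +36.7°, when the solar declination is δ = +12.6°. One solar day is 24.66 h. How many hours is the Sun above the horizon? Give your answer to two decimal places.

cos H₀ = −tan φ · tan δ = −tan(+36.7°) × tan(+12.600°) = -0.1666, so H₀ = 1.7382 rad = 99.59°.
Daylight = 2H₀/(2π) × 24.66 h = (1.7382/π) × 24.66 = 13.64 h.

13.64 h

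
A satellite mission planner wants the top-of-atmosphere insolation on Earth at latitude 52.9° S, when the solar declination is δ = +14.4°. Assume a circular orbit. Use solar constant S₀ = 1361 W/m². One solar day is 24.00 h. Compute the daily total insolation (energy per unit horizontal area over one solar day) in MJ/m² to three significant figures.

cos H₀ = −tan(-52.9°) tan(+14.400°) = 0.3395, H₀ = 1.2244 rad.
Bracket: H₀ sin φ sin δ + cos φ cos δ sin H₀ = 1.2244×-0.79758×0.24869 + 0.60321×0.96858×0.94061 = -0.242860 + 0.549558 = 0.306698.
Q̄ = (S₀/π) × [bracket] = (1361/π) × 0.306698 = 132.87 W/m².
Daily total = Q̄ × 24.00 h × 3600 s/h = 132.87 × 24.00 × 3600 / 10⁶ = 11.48 MJ/m².

11.5 MJ/m²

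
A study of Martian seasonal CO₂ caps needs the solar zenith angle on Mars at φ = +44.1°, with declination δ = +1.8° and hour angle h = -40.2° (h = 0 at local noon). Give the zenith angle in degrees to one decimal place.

cos θ_z = sin φ sin δ + cos φ cos δ cos h = 0.021859 + 0.548231 = 0.570090.
θ_z = arccos(0.570090) = 55.2°.

θ_z = 55.2°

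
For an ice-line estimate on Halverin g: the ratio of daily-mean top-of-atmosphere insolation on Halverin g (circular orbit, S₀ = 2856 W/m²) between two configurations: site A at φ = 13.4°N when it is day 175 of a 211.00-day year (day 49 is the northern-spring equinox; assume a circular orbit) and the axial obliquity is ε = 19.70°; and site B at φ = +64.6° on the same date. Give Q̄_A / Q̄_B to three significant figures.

— Configuration A (φ=+13.4°):
Solar longitude: λ_s = 360° × (175 − 49)/211.00 = 214.976°.
sin δ = sin 19.70° × sin 214.976° = -0.19324, so δ = -11.142°.
cos H₀ = −tan(+13.4°) tan(-11.142°) = 0.0469, H₀ = 1.5239 rad.
Bracket: H₀ sin φ sin δ + cos φ cos δ sin H₀ = 1.5239×0.23175×-0.19324 + 0.97278×0.98115×0.99890 = -0.068245 + 0.953393 = 0.885148.
Q̄ = (S₀/π) × [bracket] = (2856/π) × 0.885148 = 804.68 W/m².
— Configuration B (φ=+64.6°):
cos H₀ = −tan(+64.6°) tan(-11.142°) = 0.4148, H₀ = 1.1431 rad.
Bracket: H₀ sin φ sin δ + cos φ cos δ sin H₀ = 1.1431×0.90334×-0.19324 + 0.42894×0.98115×0.90993 = -0.199541 + 0.382948 = 0.183407.
Q̄ = (S₀/π) × [bracket] = (2856/π) × 0.183407 = 166.73 W/m².
Ratio Q̄_A / Q̄_B = 804.68 / 166.73 = 4.826.

Q̄_A / Q̄_B ≈ 4.83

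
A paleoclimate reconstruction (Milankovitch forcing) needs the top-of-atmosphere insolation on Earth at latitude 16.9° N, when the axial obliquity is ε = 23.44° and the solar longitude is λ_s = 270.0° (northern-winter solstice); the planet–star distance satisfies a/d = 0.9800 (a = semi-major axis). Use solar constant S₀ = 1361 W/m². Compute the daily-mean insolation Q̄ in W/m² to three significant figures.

Q̄ ≈ 293 W/m²

Solar declination: sin δ = sin ε · sin λ_s = sin 23.44° × sin 270.0° = -0.39779, so δ = -23.440°.
cos H₀ = −tan(+16.9°) tan(-23.440°) = 0.1317, H₀ = 1.4387 rad.
Bracket: H₀ sin φ sin δ + cos φ cos δ sin H₀ = 1.4387×0.29070×-0.39779 + 0.95681×0.91748×0.99129 = -0.166368 + 0.870208 = 0.703840.
Inverse-square distance factor (a/d)² = 0.9800² = 0.960400.
Q̄ = (S₀/π) × 0.960400 × [bracket] = (1361/π) × 0.960400 × 0.703840 = 292.8 W/m².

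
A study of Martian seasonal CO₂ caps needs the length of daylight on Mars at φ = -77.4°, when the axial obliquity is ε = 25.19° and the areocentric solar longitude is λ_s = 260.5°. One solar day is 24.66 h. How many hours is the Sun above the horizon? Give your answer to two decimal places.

sin δ = sin 25.19° × sin 260.5° = -0.41978, so δ = -24.821°.
Sunrise equation: cos H₀ = −tan φ · tan δ = -2.0691 ≤ −1, so the Sun never sets (polar day) and H₀ = π.
Daylight = 2H₀/(2π) × 24.66 h = (3.1416/π) × 24.66 = 24.66 h.

24.66 h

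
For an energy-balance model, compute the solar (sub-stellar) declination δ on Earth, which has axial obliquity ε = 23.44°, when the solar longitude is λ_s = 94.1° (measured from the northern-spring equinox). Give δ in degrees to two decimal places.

sin δ = sin ε · sin λ_s = sin 23.44° × sin 94.1° = 0.396770.
δ = arcsin(0.396770) = +23.38°.

δ = +23.38°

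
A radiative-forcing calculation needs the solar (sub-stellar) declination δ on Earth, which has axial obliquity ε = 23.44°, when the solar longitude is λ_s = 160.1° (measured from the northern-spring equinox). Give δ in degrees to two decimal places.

δ = +7.78°

sin δ = sin ε · sin λ_s = sin 23.44° × sin 160.1° = 0.135399.
δ = arcsin(0.135399) = +7.78°.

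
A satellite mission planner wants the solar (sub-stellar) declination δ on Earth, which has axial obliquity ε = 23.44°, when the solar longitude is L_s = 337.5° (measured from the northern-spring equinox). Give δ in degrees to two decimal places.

sin δ = sin ε · sin L_s = sin 23.44° × sin 337.5° = -0.152227.
δ = arcsin(-0.152227) = -8.76°.

δ = -8.76°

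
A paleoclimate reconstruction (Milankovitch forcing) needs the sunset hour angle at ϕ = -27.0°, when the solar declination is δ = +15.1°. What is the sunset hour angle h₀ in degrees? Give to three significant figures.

cos h₀ = −tan ϕ · tan δ = −tan(-27.0°) × tan(+15.100°) = 0.1375, so h₀ = 1.4329 rad = 82.10°.

h₀ = 82.1°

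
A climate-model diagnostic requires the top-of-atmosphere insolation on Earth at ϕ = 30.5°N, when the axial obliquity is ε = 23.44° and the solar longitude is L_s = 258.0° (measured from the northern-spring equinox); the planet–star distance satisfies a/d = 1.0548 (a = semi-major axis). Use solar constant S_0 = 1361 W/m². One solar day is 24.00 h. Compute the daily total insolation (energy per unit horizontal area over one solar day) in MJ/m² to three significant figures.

21.2 MJ/m²

Solar declination: sin δ = sin ε · sin L_s = sin 23.44° × sin 258.0° = -0.38910, so δ = -22.898°.
cos h₀ = −tan(+30.5°) tan(-22.898°) = 0.2488, h₀ = 1.3194 rad.
Bracket: h₀ sin ϕ sin δ + cos ϕ cos δ sin h₀ = 1.3194×0.50754×-0.38910 + 0.86163×0.92120×0.96855 = -0.260560 + 0.768771 = 0.508211.
Inverse-square distance factor (a/d)² = 1.0548² = 1.112603.
Q̄ = (S_0/π) × 1.112603 × [bracket] = (1361/π) × 1.112603 × 0.508211 = 244.96 W/m².
Daily total = Q̄ × 24.00 h × 3600 s/h = 244.96 × 24.00 × 3600 / 10⁶ = 21.16 MJ/m².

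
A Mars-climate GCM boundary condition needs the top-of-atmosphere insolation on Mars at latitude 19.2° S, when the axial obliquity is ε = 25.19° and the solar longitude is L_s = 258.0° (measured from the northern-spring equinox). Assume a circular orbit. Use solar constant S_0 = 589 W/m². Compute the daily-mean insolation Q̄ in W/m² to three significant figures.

Q̄ ≈ 203 W/m²

Solar declination: sin δ = sin ε · sin L_s = sin 25.19° × sin 258.0° = -0.41632, so δ = -24.603°.
cos h₀ = −tan(-19.2°) tan(-24.603°) = -0.1595, h₀ = 1.7309 rad.
Bracket: h₀ sin ϕ sin δ + cos ϕ cos δ sin h₀ = 1.7309×-0.32887×-0.41632 + 0.94438×0.90922×0.98721 = 0.236986 + 0.847667 = 1.084653.
Q̄ = (S_0/π) × [bracket] = (589/π) × 1.084653 = 203.4 W/m².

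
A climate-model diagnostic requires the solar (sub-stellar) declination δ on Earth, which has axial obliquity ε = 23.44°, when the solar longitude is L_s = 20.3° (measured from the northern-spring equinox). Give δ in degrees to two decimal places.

δ = +7.93°

sin δ = sin ε · sin L_s = sin 23.44° × sin 20.3° = 0.138007.
δ = arcsin(0.138007) = +7.93°.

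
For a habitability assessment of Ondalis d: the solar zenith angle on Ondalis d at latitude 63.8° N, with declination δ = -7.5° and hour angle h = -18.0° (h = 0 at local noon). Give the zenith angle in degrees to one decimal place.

θ_z = 72.6°

cos θ_z = sin ϕ sin δ + cos ϕ cos δ cos h = -0.117116 + 0.416305 = 0.299189.
θ_z = arccos(0.299189) = 72.6°.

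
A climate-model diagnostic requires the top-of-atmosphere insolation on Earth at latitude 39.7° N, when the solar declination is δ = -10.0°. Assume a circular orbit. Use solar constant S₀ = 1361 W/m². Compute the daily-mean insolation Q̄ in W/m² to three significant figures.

Q̄ ≈ 256 W/m²

cos H₀ = −tan(+39.7°) tan(-10.000°) = 0.1464, H₀ = 1.4239 rad.
Bracket: H₀ sin φ sin δ + cos φ cos δ sin H₀ = 1.4239×0.63877×-0.17365 + 0.76940×0.98481×0.98923 = -0.157942 + 0.749552 = 0.591610.
Q̄ = (S₀/π) × [bracket] = (1361/π) × 0.591610 = 256.3 W/m².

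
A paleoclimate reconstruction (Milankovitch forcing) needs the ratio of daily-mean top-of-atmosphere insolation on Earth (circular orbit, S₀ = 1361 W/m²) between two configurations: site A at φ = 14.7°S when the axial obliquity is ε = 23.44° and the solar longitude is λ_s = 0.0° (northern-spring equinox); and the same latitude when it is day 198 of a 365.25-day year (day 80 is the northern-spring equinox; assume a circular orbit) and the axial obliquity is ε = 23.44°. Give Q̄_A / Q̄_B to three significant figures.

— Configuration A (φ=-14.7°):
Solar declination: sin δ = sin ε · sin λ_s = sin 23.44° × sin 0.0° = 0.00000, so δ = +0.000°.
cos H₀ = −tan(-14.7°) tan(+0.000°) = 0.0000, H₀ = 1.5708 rad.
Bracket: H₀ sin φ sin δ + cos φ cos δ sin H₀ = 1.5708×-0.25376×0.00000 + 0.96727×1.00000×1.00000 = -0.000000 + 0.967270 = 0.967270.
Q̄ = (S₀/π) × [bracket] = (1361/π) × 0.967270 = 419.04 W/m².
— Configuration B (φ=-14.7°):
Solar longitude: λ_s = 360° × (198 − 80)/365.25 = 116.304°.
sin δ = sin 23.44° × sin 116.304° = 0.35660, so δ = +20.892°.
cos H₀ = −tan(-14.7°) tan(+20.892°) = 0.1001, H₀ = 1.4705 rad.
Bracket: H₀ sin φ sin δ + cos φ cos δ sin H₀ = 1.4705×-0.25376×0.35660 + 0.96727×0.93426×0.99497 = -0.133067 + 0.899136 = 0.766069.
Q̄ = (S₀/π) × [bracket] = (1361/π) × 0.766069 = 331.88 W/m².
Ratio Q̄_A / Q̄_B = 419.04 / 331.88 = 1.263.

Q̄_A / Q̄_B ≈ 1.26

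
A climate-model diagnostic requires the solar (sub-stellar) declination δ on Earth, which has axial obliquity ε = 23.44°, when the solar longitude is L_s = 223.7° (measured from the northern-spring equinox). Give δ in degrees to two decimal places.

δ = -15.95°

sin δ = sin ε · sin L_s = sin 23.44° × sin 223.7° = -0.274825.
δ = arcsin(-0.274825) = -15.95°.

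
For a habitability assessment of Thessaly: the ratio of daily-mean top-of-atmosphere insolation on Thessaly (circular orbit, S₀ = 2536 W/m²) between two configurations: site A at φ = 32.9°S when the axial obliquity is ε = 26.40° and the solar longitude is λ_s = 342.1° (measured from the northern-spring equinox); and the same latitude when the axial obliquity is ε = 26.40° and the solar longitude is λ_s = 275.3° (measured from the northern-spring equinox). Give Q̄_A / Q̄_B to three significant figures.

Q̄_A / Q̄_B ≈ 0.814

— Configuration A (φ=-32.9°):
Solar declination: sin δ = sin ε · sin λ_s = sin 26.40° × sin 342.1° = -0.13666, so δ = -7.855°.
cos H₀ = −tan(-32.9°) tan(-7.855°) = -0.0892, H₀ = 1.6602 rad.
Bracket: H₀ sin φ sin δ + cos φ cos δ sin H₀ = 1.6602×-0.54317×-0.13666 + 0.83962×0.99062×0.99601 = 0.123236 + 0.828426 = 0.951662.
Q̄ = (S₀/π) × [bracket] = (2536/π) × 0.951662 = 768.21 W/m².
— Configuration B (φ=-32.9°):
Solar declination: sin δ = sin ε · sin λ_s = sin 26.40° × sin 275.3° = -0.44273, so δ = -26.278°.
cos H₀ = −tan(-32.9°) tan(-26.278°) = -0.3194, H₀ = 1.8959 rad.
Bracket: H₀ sin φ sin δ + cos φ cos δ sin H₀ = 1.8959×-0.54317×-0.44273 + 0.83962×0.89665×0.94761 = 0.455922 + 0.713404 = 1.169326.
Q̄ = (S₀/π) × [bracket] = (2536/π) × 1.169326 = 943.92 W/m².
Ratio Q̄_A / Q̄_B = 768.21 / 943.92 = 0.8139.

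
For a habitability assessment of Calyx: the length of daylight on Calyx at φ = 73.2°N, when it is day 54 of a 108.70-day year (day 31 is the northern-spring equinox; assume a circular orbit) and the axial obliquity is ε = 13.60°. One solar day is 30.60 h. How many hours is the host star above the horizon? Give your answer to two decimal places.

23.96 h

Solar longitude: λ_s = 360° × (54 − 31)/108.70 = 76.173°.
sin δ = sin 13.60° × sin 76.173° = 0.22833, so δ = +13.199°.
cos H₀ = −tan φ · tan δ = −tan(+73.2°) × tan(+13.199°) = -0.7768, so H₀ = 2.4603 rad = 140.97°.
Daylight = 2H₀/(2π) × 30.60 h = (2.4603/π) × 30.60 = 23.96 h.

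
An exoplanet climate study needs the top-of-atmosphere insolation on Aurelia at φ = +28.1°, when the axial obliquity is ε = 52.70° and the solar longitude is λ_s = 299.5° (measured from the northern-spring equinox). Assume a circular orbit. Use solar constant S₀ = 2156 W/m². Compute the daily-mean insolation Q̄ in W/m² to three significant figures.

Q̄ ≈ 144 W/m²

Solar declination: sin δ = sin ε · sin λ_s = sin 52.70° × sin 299.5° = -0.69234, so δ = -43.816°.
cos H₀ = −tan(+28.1°) tan(-43.816°) = 0.5123, H₀ = 1.0329 rad.
Bracket: H₀ sin φ sin δ + cos φ cos δ sin H₀ = 1.0329×0.47101×-0.69234 + 0.88213×0.72157×0.85879 = -0.336828 + 0.546636 = 0.209808.
Q̄ = (S₀/π) × [bracket] = (2156/π) × 0.209808 = 144.0 W/m².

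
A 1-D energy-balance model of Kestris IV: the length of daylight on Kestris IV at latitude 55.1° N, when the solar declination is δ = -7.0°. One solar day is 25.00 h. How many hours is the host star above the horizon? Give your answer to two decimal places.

cos H₀ = −tan φ · tan δ = −tan(+55.1°) × tan(-7.000°) = 0.1760, so H₀ = 1.3939 rad = 79.86°.
Daylight = 2H₀/(2π) × 25.00 h = (1.3939/π) × 25.00 = 11.09 h.

11.09 h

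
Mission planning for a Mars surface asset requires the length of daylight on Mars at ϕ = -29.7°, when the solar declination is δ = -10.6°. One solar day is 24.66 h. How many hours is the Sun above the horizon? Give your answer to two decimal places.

cos h₀ = −tan ϕ · tan δ = −tan(-29.7°) × tan(-10.600°) = -0.1067, so h₀ = 1.6777 rad = 96.13°.
Daylight = 2h₀/(2π) × 24.66 h = (1.6777/π) × 24.66 = 13.17 h.

13.17 h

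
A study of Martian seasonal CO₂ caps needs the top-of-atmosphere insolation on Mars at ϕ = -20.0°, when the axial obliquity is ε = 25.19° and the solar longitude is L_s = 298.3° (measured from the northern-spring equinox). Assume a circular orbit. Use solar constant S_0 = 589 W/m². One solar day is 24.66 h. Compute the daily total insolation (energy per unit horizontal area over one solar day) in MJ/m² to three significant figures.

18.0 MJ/m²

Solar declination: sin δ = sin ε · sin L_s = sin 25.19° × sin 298.3° = -0.37475, so δ = -22.009°.
cos h₀ = −tan(-20.0°) tan(-22.009°) = -0.1471, h₀ = 1.7185 rad.
Bracket: h₀ sin ϕ sin δ + cos ϕ cos δ sin h₀ = 1.7185×-0.34202×-0.37475 + 0.93969×0.92713×0.98912 = 0.220264 + 0.861736 = 1.082000.
Q̄ = (S_0/π) × [bracket] = (589/π) × 1.082000 = 202.86 W/m².
Daily total = Q̄ × 24.66 h × 3600 s/h = 202.86 × 24.66 × 3600 / 10⁶ = 18.01 MJ/m².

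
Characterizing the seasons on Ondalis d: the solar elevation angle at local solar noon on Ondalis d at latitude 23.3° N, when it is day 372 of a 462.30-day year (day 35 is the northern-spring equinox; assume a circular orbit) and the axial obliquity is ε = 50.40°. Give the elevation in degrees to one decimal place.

Solar longitude: L_s = 360° × (372 − 35)/462.30 = 262.427°.
sin δ = sin 50.40° × sin 262.427° = -0.76379, so δ = -49.800°.
At local noon the hour angle is zero, so the zenith angle equals |ϕ − δ| = |+23.3° − (-49.800°)| = 73.100°.
Elevation = 90° − 73.100° = 16.9°.

16.9°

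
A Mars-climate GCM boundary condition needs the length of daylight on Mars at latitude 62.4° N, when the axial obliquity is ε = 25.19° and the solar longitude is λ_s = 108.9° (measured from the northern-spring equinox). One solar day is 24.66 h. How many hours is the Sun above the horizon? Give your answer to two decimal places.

20.18 h

Solar declination: sin δ = sin ε · sin λ_s = sin 25.19° × sin 108.9° = 0.40267, so δ = +23.745°.
cos H₀ = −tan φ · tan δ = −tan(+62.4°) × tan(+23.745°) = -0.8415, so H₀ = 2.5708 rad = 147.30°.
Daylight = 2H₀/(2π) × 24.66 h = (2.5708/π) × 24.66 = 20.18 h.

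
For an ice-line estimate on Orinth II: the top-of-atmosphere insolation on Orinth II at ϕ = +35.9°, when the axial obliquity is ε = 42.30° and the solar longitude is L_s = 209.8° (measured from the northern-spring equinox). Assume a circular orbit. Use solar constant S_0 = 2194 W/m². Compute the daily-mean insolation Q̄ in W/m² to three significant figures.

Q̄ ≈ 336 W/m²

Solar declination: sin δ = sin ε · sin L_s = sin 42.30° × sin 209.8° = -0.33447, so δ = -19.540°.
cos h₀ = −tan(+35.9°) tan(-19.540°) = 0.2569, h₀ = 1.3110 rad.
Bracket: h₀ sin ϕ sin δ + cos ϕ cos δ sin h₀ = 1.3110×0.58637×-0.33447 + 0.81004×0.94241×0.96643 = -0.257117 + 0.737763 = 0.480646.
Q̄ = (S_0/π) × [bracket] = (2194/π) × 0.480646 = 335.7 W/m².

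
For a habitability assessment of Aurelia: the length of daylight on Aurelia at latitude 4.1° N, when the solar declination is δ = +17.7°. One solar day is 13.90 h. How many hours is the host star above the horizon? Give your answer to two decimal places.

7.05 h

cos H₀ = −tan φ · tan δ = −tan(+4.1°) × tan(+17.700°) = -0.0229, so H₀ = 1.5937 rad = 91.31°.
Daylight = 2H₀/(2π) × 13.90 h = (1.5937/π) × 13.90 = 7.05 h.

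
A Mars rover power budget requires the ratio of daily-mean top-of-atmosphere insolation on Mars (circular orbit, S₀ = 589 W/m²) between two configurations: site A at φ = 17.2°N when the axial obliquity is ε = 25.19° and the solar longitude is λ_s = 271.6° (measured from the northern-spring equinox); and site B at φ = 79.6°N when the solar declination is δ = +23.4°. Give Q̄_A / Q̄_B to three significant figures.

Q̄_A / Q̄_B ≈ 0.551

— Configuration A (φ=+17.2°):
Solar declination: sin δ = sin ε · sin λ_s = sin 25.19° × sin 271.6° = -0.42546, so δ = -25.179°.
cos H₀ = −tan(+17.2°) tan(-25.179°) = 0.1455, H₀ = 1.4247 rad.
Bracket: H₀ sin φ sin δ + cos φ cos δ sin H₀ = 1.4247×0.29571×-0.42546 + 0.95528×0.90498×0.98935 = -0.179245 + 0.855302 = 0.676057.
Q̄ = (S₀/π) × [bracket] = (589/π) × 0.676057 = 126.75 W/m².
— Configuration B (φ=+79.6°):
cos H₀ = −tan(+79.6°) tan(+23.400°) = -2.3578 ≤ −1 ⇒ polar day, H₀ = π.
Bracket: H₀ sin φ sin δ + cos φ cos δ sin H₀ = 3.1416×0.98357×0.39715 + 0.18052×0.91775×0.00000 = 1.227187 + 0.000000 = 1.227187.
Q̄ = (S₀/π) × [bracket] = (589/π) × 1.227187 = 230.08 W/m².
Ratio Q̄_A / Q̄_B = 126.75 / 230.08 = 0.5509.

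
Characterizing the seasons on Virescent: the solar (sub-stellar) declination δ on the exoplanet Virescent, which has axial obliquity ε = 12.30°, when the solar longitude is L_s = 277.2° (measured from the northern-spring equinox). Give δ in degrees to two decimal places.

sin δ = sin ε · sin L_s = sin 12.30° × sin 277.2° = -0.211351.
δ = arcsin(-0.211351) = -12.20°.

δ = -12.20°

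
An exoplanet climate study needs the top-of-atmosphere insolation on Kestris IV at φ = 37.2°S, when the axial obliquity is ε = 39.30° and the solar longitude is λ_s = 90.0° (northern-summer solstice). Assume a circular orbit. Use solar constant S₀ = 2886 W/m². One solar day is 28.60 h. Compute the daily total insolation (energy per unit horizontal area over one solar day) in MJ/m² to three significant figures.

13.1 MJ/m²

Solar declination: sin δ = sin ε · sin λ_s = sin 39.30° × sin 90.0° = 0.63338, so δ = +39.300°.
cos H₀ = −tan(-37.2°) tan(+39.300°) = 0.6213, H₀ = 0.9004 rad.
Bracket: H₀ sin φ sin δ + cos φ cos δ sin H₀ = 0.9004×-0.60460×0.63338 + 0.79653×0.77384×0.78360 = -0.344801 + 0.483001 = 0.138200.
Q̄ = (S₀/π) × [bracket] = (2886/π) × 0.138200 = 126.96 W/m².
Daily total = Q̄ × 28.60 h × 3600 s/h = 126.96 × 28.60 × 3600 / 10⁶ = 13.07 MJ/m².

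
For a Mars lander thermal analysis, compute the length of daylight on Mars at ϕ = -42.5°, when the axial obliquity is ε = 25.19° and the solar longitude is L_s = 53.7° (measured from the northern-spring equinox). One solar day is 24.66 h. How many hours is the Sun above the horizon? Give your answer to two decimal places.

9.65 h

Solar declination: sin δ = sin ε · sin L_s = sin 25.19° × sin 53.7° = 0.34302, so δ = +20.061°.
cos h₀ = −tan ϕ · tan δ = −tan(-42.5°) × tan(+20.061°) = 0.3346, so h₀ = 1.2296 rad = 70.45°.
Daylight = 2h₀/(2π) × 24.66 h = (1.2296/π) × 24.66 = 9.65 h.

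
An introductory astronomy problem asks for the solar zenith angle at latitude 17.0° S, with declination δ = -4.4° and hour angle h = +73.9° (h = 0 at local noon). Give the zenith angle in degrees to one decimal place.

cos θ_z = sin φ sin δ + cos φ cos δ cos h = 0.022430 + 0.264416 = 0.286846.
θ_z = arccos(0.286846) = 73.3°.

θ_z = 73.3°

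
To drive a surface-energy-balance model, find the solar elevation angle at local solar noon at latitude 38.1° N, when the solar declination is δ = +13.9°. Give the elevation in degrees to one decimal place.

At local noon the hour angle is zero, so the zenith angle equals |ϕ − δ| = |+38.1° − (+13.900°)| = 24.200°.
Elevation = 90° − 24.200° = 65.8°.

65.8°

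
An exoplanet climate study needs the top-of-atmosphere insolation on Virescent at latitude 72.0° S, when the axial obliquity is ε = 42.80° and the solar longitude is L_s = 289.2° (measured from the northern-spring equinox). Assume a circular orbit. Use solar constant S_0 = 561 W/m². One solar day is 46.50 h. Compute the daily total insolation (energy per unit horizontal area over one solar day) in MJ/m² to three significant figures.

57.3 MJ/m²

Solar declination: sin δ = sin ε · sin L_s = sin 42.80° × sin 289.2° = -0.64165, so δ = -39.915°.
cos h₀ = −tan(-72.0°) tan(-39.915°) = -2.5747 ≤ −1 ⇒ polar day, h₀ = π.
Bracket: h₀ sin ϕ sin δ + cos ϕ cos δ sin h₀ = 3.1416×-0.95106×-0.64165 + 0.30902×0.76700×0.00000 = 1.917154 + 0.000000 = 1.917154.
Q̄ = (S_0/π) × [bracket] = (561/π) × 1.917154 = 342.35 W/m².
Daily total = Q̄ × 46.50 h × 3600 s/h = 342.35 × 46.50 × 3600 / 10⁶ = 57.31 MJ/m².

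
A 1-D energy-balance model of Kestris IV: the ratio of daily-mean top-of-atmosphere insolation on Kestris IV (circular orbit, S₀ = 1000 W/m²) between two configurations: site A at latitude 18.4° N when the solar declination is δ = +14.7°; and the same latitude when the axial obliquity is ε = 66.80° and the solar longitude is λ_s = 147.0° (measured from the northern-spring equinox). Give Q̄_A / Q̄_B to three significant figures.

Q̄_A / Q̄_B ≈ 0.965

— Configuration A (φ=+18.4°):
cos H₀ = −tan(+18.4°) tan(+14.700°) = -0.0873, H₀ = 1.6582 rad.
Bracket: H₀ sin φ sin δ + cos φ cos δ sin H₀ = 1.6582×0.31565×0.25376 + 0.94888×0.96727×0.99618 = 0.132821 + 0.914317 = 1.047138.
Q̄ = (S₀/π) × [bracket] = (1000/π) × 1.047138 = 333.31 W/m².
— Configuration B (φ=+18.4°):
Solar declination: sin δ = sin ε · sin λ_s = sin 66.80° × sin 147.0° = 0.50060, so δ = +30.040°.
cos H₀ = −tan(+18.4°) tan(+30.040°) = -0.1924, H₀ = 1.7644 rad.
Bracket: H₀ sin φ sin δ + cos φ cos δ sin H₀ = 1.7644×0.31565×0.50060 + 0.94888×0.86568×0.98132 = 0.278801 + 0.806082 = 1.084883.
Q̄ = (S₀/π) × [bracket] = (1000/π) × 1.084883 = 345.33 W/m².
Ratio Q̄_A / Q̄_B = 333.31 / 345.33 = 0.9652.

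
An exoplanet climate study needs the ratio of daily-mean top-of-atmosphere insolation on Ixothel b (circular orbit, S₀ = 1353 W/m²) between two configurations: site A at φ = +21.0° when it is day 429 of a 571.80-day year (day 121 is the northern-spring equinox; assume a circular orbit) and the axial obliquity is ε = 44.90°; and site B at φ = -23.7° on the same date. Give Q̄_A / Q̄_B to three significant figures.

Q̄_A / Q̄_B ≈ 0.817

— Configuration A (φ=+21.0°):
Solar longitude: λ_s = 360° × (429 − 121)/571.80 = 193.914°.
sin δ = sin 44.90° × sin 193.914° = -0.16974, so δ = -9.773°.
cos H₀ = −tan(+21.0°) tan(-9.773°) = 0.0661, H₀ = 1.5046 rad.
Bracket: H₀ sin φ sin δ + cos φ cos δ sin H₀ = 1.5046×0.35837×-0.16974 + 0.93358×0.98549×0.99781 = -0.091524 + 0.918019 = 0.826495.
Q̄ = (S₀/π) × [bracket] = (1353/π) × 0.826495 = 355.95 W/m².
— Configuration B (φ=-23.7°):
cos H₀ = −tan(-23.7°) tan(-9.773°) = -0.0756, H₀ = 1.6465 rad.
Bracket: H₀ sin φ sin δ + cos φ cos δ sin H₀ = 1.6465×-0.40195×-0.16974 + 0.91566×0.98549×0.99714 = 0.112336 + 0.899793 = 1.012129.
Q̄ = (S₀/π) × [bracket] = (1353/π) × 1.012129 = 435.90 W/m².
Ratio Q̄_A / Q̄_B = 355.95 / 435.90 = 0.8166.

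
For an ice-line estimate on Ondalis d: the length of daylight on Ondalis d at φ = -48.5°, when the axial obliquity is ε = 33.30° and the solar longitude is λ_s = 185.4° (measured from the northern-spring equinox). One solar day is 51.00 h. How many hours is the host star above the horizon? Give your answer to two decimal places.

Solar declination: sin δ = sin ε · sin λ_s = sin 33.30° × sin 185.4° = -0.05167, so δ = -2.962°.
cos H₀ = −tan φ · tan δ = −tan(-48.5°) × tan(-2.962°) = -0.0585, so H₀ = 1.6293 rad = 93.35°.
Daylight = 2H₀/(2π) × 51.00 h = (1.6293/π) × 51.00 = 26.45 h.

26.45 h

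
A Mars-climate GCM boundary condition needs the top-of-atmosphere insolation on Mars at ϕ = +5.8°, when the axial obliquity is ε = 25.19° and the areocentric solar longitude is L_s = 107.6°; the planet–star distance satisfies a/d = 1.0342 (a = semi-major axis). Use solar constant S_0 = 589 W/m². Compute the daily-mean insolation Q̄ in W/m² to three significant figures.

sin δ = sin 25.19° × sin 107.6° = 0.40570, so δ = +23.935°.
cos h₀ = −tan(+5.8°) tan(+23.935°) = -0.0451, h₀ = 1.6159 rad.
Bracket: h₀ sin ϕ sin δ + cos ϕ cos δ sin h₀ = 1.6159×0.10106×0.40570 + 0.99488×0.91401×0.99898 = 0.066252 + 0.908403 = 0.974655.
Inverse-square distance factor (a/d)² = 1.0342² = 1.069570.
Q̄ = (S_0/π) × 1.069570 × [bracket] = (589/π) × 1.069570 × 0.974655 = 195.4 W/m².

Q̄ ≈ 195 W/m²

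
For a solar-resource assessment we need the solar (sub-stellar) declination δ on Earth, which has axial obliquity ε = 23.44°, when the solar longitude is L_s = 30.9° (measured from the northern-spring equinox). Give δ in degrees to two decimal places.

sin δ = sin ε · sin L_s = sin 23.44° × sin 30.9° = 0.204281.
δ = arcsin(0.204281) = +11.79°.

δ = +11.79°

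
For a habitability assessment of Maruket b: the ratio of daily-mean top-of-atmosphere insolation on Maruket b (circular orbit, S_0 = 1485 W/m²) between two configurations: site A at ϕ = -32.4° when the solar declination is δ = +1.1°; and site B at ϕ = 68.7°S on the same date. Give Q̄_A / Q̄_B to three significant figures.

Q̄_A / Q̄_B ≈ 2.47

— Configuration A (ϕ=-32.4°):
cos h₀ = −tan(-32.4°) tan(+1.100°) = 0.0122, h₀ = 1.5586 rad.
Bracket: h₀ sin ϕ sin δ + cos ϕ cos δ sin h₀ = 1.5586×-0.53583×0.01920 + 0.84433×0.99982×0.99993 = -0.016035 + 0.844119 = 0.828084.
Q̄ = (S_0/π) × [bracket] = (1485/π) × 0.828084 = 391.43 W/m².
— Configuration B (ϕ=-68.7°):
cos h₀ = −tan(-68.7°) tan(+1.100°) = 0.0492, h₀ = 1.5215 rad.
Bracket: h₀ sin ϕ sin δ + cos ϕ cos δ sin h₀ = 1.5215×-0.93169×0.01920 + 0.36325×0.99982×0.99879 = -0.027217 + 0.362745 = 0.335528.
Q̄ = (S_0/π) × [bracket] = (1485/π) × 0.335528 = 158.60 W/m².
Ratio Q̄_A / Q̄_B = 391.43 / 158.60 = 2.468.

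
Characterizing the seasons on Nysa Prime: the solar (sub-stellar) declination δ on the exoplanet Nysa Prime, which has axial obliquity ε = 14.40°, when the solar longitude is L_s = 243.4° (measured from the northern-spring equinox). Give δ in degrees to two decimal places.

δ = -12.85°

sin δ = sin ε · sin L_s = sin 14.40° × sin 243.4° = -0.222367.
δ = arcsin(-0.222367) = -12.85°.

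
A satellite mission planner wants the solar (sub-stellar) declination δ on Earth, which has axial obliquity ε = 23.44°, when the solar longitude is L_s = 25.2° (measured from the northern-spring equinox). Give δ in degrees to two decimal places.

sin δ = sin ε · sin L_s = sin 23.44° × sin 25.2° = 0.169370.
δ = arcsin(0.169370) = +9.75°.

δ = +9.75°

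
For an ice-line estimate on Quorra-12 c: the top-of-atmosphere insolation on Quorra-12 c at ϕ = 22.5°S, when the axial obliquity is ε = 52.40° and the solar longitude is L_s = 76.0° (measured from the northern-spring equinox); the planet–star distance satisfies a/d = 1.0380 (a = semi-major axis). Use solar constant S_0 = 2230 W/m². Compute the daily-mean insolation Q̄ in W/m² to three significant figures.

Q̄ ≈ 156 W/m²

Solar declination: sin δ = sin ε · sin L_s = sin 52.40° × sin 76.0° = 0.76876, so δ = +50.242°.
cos h₀ = −tan(-22.5°) tan(+50.242°) = 0.4979, h₀ = 1.0496 rad.
Bracket: h₀ sin ϕ sin δ + cos ϕ cos δ sin h₀ = 1.0496×-0.38268×0.76876 + 0.92388×0.63954×0.86723 = -0.308781 + 0.512410 = 0.203629.
Inverse-square distance factor (a/d)² = 1.0380² = 1.077444.
Q̄ = (S_0/π) × 1.077444 × [bracket] = (2230/π) × 1.077444 × 0.203629 = 155.7 W/m².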